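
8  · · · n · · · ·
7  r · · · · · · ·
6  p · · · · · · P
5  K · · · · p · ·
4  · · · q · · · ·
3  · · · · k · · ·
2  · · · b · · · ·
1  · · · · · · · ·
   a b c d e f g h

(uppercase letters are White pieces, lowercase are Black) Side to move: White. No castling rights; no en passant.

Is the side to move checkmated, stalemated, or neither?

White to move; white king on a5.
In check: yes, from the black bishop on d2.
King squares — a4: attacked by Qd4; b4: attacked by Bd2; b5: attacked by Pa6; a6: attacked by Ra7; b6: attacked by Qd4.
Legal moves for White: none.
In check with no legal moves → checkmate.

checkmate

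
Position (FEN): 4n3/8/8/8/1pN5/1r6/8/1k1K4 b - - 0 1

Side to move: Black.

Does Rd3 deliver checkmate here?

no

After Rd3: white king on d1; in check: yes, from the black rook on d3.
White has 3 legal replies: Ke2, Ke1, Nd2+.
In check but a legal move exists → not checkmate.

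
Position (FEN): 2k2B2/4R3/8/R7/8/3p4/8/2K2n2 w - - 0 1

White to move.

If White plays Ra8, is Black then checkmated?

After Ra8: black king on c8; in check: yes, from the white rook on a8.
King squares — b7: attacked by Re7; c7: attacked by Re7; d7: attacked by Re7; b8: attacked by Ra8; d8: attacked by Ra8.
Black has no legal moves → checkmate.

yes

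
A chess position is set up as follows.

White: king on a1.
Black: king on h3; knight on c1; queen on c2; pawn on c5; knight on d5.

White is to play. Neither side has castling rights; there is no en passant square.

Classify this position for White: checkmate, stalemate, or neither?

stalemate

White to move; white king on a1.
In check: no.
King squares — b1: attacked by Qc2; a2: attacked by Nc1; b2: attacked by Qc2.
Legal moves for White: none.
Not in check and no legal moves → stalemate.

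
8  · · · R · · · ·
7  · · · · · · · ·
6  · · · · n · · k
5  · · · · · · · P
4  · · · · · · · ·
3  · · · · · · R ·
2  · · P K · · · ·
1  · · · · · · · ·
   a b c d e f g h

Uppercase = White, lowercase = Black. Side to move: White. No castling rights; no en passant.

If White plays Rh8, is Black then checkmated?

After Rh8: black king on h6; in check: yes, from the white rook on h8.
King squares — g5: attacked by Rg3; h5: attacked by Rh8; g6: attacked by Rg3; g7: attacked by Rg3; h7: attacked by Rh8.
Black has no legal moves → checkmate.

yes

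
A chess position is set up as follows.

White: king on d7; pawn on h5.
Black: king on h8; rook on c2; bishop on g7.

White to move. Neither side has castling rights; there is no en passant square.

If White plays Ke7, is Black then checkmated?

no

After Ke7: black king on h8; in check: no.
Black is not in check, so this cannot be checkmate.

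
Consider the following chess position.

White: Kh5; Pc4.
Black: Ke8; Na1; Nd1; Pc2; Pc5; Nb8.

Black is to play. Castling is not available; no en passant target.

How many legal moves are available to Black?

Black to move; king on e8.
In check: no.
Legal moves: Kf8, Kd8, Kf7, Ke7, Kd7, Nd7, Nc6, Na6, Ne3, Nc3, Nf2, Nb2, Nb3, c1=Q, c1=R, c1=B, c1=N.
Count: 17.

17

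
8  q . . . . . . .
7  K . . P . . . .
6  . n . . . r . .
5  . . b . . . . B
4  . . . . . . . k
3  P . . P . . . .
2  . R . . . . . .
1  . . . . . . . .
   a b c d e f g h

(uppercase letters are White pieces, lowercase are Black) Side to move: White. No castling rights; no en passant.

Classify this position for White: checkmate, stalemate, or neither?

checkmate

White to move; white king on a7.
In check: yes, from the black queen on a8.
King squares — a6: attacked by Qa8; b6: attacked by Bc5; b7: attacked by Qa8; a8: attacked by Nb6; b8: attacked by Qa8.
Legal moves for White: none.
In check with no legal moves → checkmate.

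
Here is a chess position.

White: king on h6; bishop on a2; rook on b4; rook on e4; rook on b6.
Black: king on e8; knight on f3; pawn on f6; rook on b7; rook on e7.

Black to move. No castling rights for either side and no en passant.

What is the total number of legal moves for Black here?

20

Black to move; king on e8.
In check: no.
Legal moves: Kf8, Kd8, Kd7, Re6, Re5, Rxe4, Rb8, Rd7, Rc7, Ra7, Rxb6, Ng5, Ne5, Nh4, Nd4, Nh2, Nd2, Ng1, Ne1, f5.
Count: 20.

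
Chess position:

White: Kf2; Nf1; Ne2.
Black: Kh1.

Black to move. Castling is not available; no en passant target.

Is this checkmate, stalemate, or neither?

Black to move; black king on h1.
In check: no.
King squares — g1: attacked by Ne2; g2: attacked by Kf2; h2: attacked by Nf1.
Legal moves for Black: none.
Not in check and no legal moves → stalemate.

stalemate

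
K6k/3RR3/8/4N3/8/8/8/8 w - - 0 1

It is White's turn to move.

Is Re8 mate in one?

After Re8: black king on h8; in check: yes, from the white rook on e8.
King squares — g7: attacked by Rd7; h7: attacked by Rd7; g8: attacked by Re8.
Black has no legal moves → checkmate.

yes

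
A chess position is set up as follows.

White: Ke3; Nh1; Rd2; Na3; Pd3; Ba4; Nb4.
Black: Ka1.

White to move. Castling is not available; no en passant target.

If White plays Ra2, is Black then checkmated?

After Ra2: black king on a1; in check: yes, from the white rook on a2.
King squares — b1: attacked by Na3; a2: attacked by Nb4; b2: attacked by Ra2.
Black has no legal moves → checkmate.

yes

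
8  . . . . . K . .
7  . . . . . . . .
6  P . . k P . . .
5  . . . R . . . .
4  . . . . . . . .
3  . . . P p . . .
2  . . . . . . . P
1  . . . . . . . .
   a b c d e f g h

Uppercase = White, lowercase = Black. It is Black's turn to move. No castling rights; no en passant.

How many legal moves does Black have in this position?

Black to move; king on d6.
In check: yes, from the white rook on d5.
Legal moves: Kc7, Kxe6, Kc6, Kxd5.
Count: 4.

4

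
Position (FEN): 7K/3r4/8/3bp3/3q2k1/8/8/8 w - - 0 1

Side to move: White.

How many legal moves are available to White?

0

White to move; king on h8.
In check: no.
Legal moves: none.
Count: 0.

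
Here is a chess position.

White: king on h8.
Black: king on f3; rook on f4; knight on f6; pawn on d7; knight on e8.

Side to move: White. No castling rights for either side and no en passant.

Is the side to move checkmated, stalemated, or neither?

stalemate

White to move; white king on h8.
In check: no.
King squares — g7: attacked by Ne8; h7: attacked by Nf6; g8: attacked by Nf6.
Legal moves for White: none.
Not in check and no legal moves → stalemate.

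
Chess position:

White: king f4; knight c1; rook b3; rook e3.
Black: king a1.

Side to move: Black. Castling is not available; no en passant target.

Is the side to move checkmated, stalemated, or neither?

stalemate

Black to move; black king on a1.
In check: no.
King squares — b1: attacked by Rb3; a2: attacked by Nc1; b2: attacked by Rb3.
Legal moves for Black: none.
Not in check and no legal moves → stalemate.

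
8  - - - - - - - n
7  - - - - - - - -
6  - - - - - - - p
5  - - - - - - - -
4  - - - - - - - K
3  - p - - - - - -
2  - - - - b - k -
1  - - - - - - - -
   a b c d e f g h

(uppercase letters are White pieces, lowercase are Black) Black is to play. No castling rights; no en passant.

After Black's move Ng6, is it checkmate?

yes

After Ng6: white king on h4; in check: yes, from the black knight on g6.
King squares — g3: attacked by Kg2; h3: attacked by Kg2; g4: attacked by Be2; g5: attacked by Ph6; h5: attacked by Be2.
White has no legal moves → checkmate.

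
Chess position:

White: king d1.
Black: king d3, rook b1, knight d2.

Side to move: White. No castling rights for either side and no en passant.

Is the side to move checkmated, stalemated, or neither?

White to move; white king on d1.
In check: yes, from the black rook on b1.
King squares — c1: attacked by Rb1; e1: attacked by Rb1; c2: attacked by Kd3; d2: attacked by Kd3; e2: attacked by Kd3.
Legal moves for White: none.
In check with no legal moves → checkmate.

checkmate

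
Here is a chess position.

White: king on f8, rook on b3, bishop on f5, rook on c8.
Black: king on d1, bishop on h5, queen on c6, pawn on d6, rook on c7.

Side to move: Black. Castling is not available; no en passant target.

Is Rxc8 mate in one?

After Rxc8: white king on f8; in check: yes, from the black rook on c8.
White has 3 legal replies: Kg7, Ke7, Bxc8.
In check but a legal move exists → not checkmate.

no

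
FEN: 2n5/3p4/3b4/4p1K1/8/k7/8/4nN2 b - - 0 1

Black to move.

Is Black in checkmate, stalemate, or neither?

Black to move; black king on a3.
In check: no.
Legal moves for Black include: Ne7, Na7, Nb6, Bf8, Bb8, Be7+, Bc7, Bc5, Bb4, Kb4, Ka4, Kb3, Kb2, Ka2, Nf3+, Nd3, Ng2, Nc2, ... (list truncated; more exist).
Black has legal moves and is not in check → neither.

neither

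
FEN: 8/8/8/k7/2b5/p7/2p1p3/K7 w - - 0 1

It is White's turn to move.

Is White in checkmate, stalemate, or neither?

stalemate

White to move; white king on a1.
In check: no.
King squares — b1: attacked by Pc2; a2: attacked by Bc4; b2: attacked by Pa3.
Legal moves for White: none.
Not in check and no legal moves → stalemate.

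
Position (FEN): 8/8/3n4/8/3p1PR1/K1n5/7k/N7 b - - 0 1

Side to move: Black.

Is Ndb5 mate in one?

no

After Ndb5: white king on a3; in check: yes, from the black knight on b5.
White has 3 legal replies: Kb4, Kb3, Kb2.
In check but a legal move exists → not checkmate.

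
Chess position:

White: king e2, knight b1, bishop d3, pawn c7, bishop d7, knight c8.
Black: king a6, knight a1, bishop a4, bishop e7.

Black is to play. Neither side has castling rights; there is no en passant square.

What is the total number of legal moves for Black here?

3

Black to move; king on a6.
In check: yes, from the white bishop on d3.
Legal moves: Kb7, Ka5, Bb5.
Count: 3.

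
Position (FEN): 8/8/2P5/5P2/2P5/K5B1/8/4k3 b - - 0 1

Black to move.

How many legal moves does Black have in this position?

4

Black to move; king on e1.
In check: yes, from the white bishop on g3.
Legal moves: Ke2, Kd2, Kf1, Kd1.
Count: 4.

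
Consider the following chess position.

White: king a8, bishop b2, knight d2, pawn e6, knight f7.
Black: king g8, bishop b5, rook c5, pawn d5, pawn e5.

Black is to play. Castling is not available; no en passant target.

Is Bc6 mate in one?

no

After Bc6: white king on a8; in check: yes, from the black bishop on c6.
White has 2 legal replies: Kb8, Ka7.
In check but a legal move exists → not checkmate.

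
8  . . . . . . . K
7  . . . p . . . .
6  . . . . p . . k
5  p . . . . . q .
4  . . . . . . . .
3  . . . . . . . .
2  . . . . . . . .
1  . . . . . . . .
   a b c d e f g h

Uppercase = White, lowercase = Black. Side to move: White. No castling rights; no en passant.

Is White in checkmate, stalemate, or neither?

stalemate

White to move; white king on h8.
In check: no.
King squares — g7: attacked by Qg5; h7: attacked by Kh6; g8: attacked by Qg5.
Legal moves for White: none.
Not in check and no legal moves → stalemate.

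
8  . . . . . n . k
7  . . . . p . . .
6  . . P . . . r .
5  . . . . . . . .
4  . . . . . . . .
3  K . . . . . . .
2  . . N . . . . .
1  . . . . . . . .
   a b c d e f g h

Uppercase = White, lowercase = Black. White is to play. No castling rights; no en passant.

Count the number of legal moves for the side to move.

11

White to move; king on a3.
In check: no.
Legal moves: Kb4, Ka4, Kb3, Kb2, Ka2, Nd4, Nb4, Ne3, Ne1, Na1, c7.
Count: 11.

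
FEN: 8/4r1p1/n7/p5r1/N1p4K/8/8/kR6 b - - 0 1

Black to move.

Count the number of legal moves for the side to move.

Black to move; king on a1.
In check: yes, from the white rook on b1.
Legal moves: Ka2, Kxb1.
Count: 2.

2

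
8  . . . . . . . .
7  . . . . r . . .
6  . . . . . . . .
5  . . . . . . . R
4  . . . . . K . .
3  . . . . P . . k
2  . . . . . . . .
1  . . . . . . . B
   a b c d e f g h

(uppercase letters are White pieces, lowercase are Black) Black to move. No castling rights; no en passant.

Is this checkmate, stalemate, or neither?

Black to move; black king on h3.
In check: yes, from the white rook on h5.
King squares — g2: attacked by Bh1; h2: attacked by Rh5; g3: attacked by Kf4; g4: attacked by Kf4; h4: attacked by Rh5.
Legal moves for Black: none.
In check with no legal moves → checkmate.

checkmate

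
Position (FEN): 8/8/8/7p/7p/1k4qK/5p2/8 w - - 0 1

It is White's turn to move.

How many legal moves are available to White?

0

White to move; king on h3.
In check: yes, from the black queen on g3.
Legal moves: none.
Count: 0.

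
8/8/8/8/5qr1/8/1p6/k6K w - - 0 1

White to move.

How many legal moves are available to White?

White to move; king on h1.
In check: no.
Legal moves: none.
Count: 0.

0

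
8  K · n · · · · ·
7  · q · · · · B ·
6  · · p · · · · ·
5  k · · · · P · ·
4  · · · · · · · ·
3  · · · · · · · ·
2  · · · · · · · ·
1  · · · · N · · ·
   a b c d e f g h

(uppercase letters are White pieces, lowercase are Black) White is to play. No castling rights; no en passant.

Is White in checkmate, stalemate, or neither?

White to move; white king on a8.
In check: yes, from the black queen on b7.
King squares — a7: attacked by Qb7; b7: available; b8: attacked by Qb7.
Legal moves for White: Kxb7.
White is in check but has 1 legal move → neither.

neither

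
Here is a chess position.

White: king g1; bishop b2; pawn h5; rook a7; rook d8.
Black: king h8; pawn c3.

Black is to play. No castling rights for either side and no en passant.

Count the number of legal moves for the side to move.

0

Black to move; king on h8.
In check: yes, from the white rook on d8.
Legal moves: none.
Count: 0.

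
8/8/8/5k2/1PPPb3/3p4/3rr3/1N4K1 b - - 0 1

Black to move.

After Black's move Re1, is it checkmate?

After Re1: white king on g1; in check: yes, from the black rook on e1.
King squares — f1: attacked by Re1; h1: attacked by Re1; f2: attacked by Rd2; g2: attacked by Rd2; h2: attacked by Rd2.
White has no legal moves → checkmate.

yes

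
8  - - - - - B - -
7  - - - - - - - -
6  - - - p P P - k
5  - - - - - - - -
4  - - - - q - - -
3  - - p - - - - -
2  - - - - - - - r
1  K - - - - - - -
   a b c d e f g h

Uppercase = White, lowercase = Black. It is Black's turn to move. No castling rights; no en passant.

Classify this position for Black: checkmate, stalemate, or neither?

neither

Black to move; black king on h6.
In check: yes, from the white bishop on f8.
Legal moves for Black: Kh7, Kg6, Kh5, Kg5.
Black is in check but has 4 legal moves → neither.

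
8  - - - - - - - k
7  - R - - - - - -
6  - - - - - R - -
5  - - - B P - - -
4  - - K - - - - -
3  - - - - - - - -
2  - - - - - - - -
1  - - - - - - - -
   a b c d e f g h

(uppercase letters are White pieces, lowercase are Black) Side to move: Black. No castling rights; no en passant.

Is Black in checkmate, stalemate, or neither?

stalemate

Black to move; black king on h8.
In check: no.
King squares — g7: attacked by Rb7; h7: attacked by Rb7; g8: attacked by Bd5.
Legal moves for Black: none.
Not in check and no legal moves → stalemate.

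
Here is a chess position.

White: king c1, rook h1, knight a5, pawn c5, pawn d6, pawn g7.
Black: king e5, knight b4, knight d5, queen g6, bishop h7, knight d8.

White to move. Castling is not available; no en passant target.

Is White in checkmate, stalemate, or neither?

White to move; white king on c1.
In check: no.
Legal moves for White include: Nb7, Nc6+, Nc4+, Nb3, Rxh7, Rh6, Rh5+, Rh4, Rh3, Rh2, Rg1, Rf1, Re1+, Rd1, Kd2, Kb2, Kd1, g8=Q, ... (list truncated; more exist).
White has legal moves and is not in check → neither.

neither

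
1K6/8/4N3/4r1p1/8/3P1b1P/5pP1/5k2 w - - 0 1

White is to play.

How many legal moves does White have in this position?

16

White to move; king on b8.
In check: no.
Legal moves: Kc8, Kc7, Ka7, Nf8, Nd8, Ng7, Nc7, Nxg5, Nc5, Nf4, Nd4, gxf3, h4, d4, g3, g4.
Count: 16.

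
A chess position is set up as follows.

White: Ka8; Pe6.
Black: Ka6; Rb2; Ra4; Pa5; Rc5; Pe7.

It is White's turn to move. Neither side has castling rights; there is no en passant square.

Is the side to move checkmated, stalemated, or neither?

stalemate

White to move; white king on a8.
In check: no.
King squares — a7: attacked by Ka6; b7: attacked by Rb2; b8: attacked by Rb2.
Legal moves for White: none.
Not in check and no legal moves → stalemate.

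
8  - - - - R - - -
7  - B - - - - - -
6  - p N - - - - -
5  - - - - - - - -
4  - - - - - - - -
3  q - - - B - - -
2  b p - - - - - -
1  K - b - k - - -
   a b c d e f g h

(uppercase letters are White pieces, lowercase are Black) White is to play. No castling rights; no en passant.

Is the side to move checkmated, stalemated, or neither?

White to move; white king on a1.
In check: yes, from the black pawn on b2.
King squares — b1: attacked by Ba2; a2: attacked by Qa3; b2: attacked by Bc1.
Legal moves for White: none.
In check with no legal moves → checkmate.

checkmate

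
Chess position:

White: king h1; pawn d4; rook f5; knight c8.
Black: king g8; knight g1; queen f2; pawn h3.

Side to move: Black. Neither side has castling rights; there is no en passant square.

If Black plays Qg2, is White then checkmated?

yes

After Qg2: white king on h1; in check: yes, from the black queen on g2.
King squares — g1: attacked by Qg2; g2: attacked by Ph3; h2: attacked by Qg2.
White has no legal moves → checkmate.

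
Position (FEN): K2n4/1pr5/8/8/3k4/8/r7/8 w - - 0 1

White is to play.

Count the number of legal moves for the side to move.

1

White to move; king on a8.
In check: yes, from the black rook on a2.
Legal moves: Kb8.
Count: 1.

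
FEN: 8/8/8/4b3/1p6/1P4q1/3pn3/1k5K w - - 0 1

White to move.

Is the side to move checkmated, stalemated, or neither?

stalemate

White to move; white king on h1.
In check: no.
King squares — g1: attacked by Ne2; g2: attacked by Qg3; h2: attacked by Qg3.
Legal moves for White: none.
Not in check and no legal moves → stalemate.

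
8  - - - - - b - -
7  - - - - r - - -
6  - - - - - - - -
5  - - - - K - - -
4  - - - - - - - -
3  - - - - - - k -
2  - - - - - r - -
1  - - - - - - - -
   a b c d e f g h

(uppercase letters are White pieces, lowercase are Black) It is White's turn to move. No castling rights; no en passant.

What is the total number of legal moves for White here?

White to move; king on e5.
In check: yes, from the black rook on e7.
Legal moves: Kd6, Kd5, Kd4.
Count: 3.

3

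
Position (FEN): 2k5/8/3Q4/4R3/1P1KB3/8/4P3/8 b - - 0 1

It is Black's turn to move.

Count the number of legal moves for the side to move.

Black to move; king on c8.
In check: no.
Legal moves: none.
Count: 0.

0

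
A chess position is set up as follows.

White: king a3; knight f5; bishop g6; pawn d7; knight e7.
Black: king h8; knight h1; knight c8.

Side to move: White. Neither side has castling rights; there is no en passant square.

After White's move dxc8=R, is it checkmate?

yes

After dxc8=R: black king on h8; in check: yes, from the white rook on c8.
King squares — g7: attacked by Nf5; h7: attacked by Bg6; g8: attacked by Ne7.
Black has no legal moves → checkmate.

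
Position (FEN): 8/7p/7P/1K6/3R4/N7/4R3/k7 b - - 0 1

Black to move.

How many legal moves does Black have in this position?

0

Black to move; king on a1.
In check: no.
Legal moves: none.
Count: 0.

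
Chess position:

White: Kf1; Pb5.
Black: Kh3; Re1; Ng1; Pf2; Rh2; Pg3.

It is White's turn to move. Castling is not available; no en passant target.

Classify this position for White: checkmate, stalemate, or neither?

checkmate

White to move; white king on f1.
In check: yes, from the black rook on e1.
King squares — e1: attacked by Pf2; g1: attacked by Re1; e2: attacked by Re1; f2: attacked by Rh2; g2: attacked by Rh2.
Legal moves for White: none.
In check with no legal moves → checkmate.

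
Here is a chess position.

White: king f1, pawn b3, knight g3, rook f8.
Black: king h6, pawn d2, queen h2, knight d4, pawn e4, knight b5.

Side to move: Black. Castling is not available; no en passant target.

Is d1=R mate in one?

yes

After d1=R: white king on f1; in check: yes, from the black rook on d1.
King squares — e1: attacked by Rd1; g1: attacked by Rd1; e2: attacked by Qh2; f2: attacked by Qh2; g2: attacked by Qh2.
White has no legal moves → checkmate.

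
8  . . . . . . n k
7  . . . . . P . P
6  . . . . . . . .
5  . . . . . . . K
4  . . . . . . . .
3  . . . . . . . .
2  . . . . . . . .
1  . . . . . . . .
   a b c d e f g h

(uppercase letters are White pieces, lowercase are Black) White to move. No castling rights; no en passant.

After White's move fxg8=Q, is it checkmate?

After fxg8=Q: black king on h8; in check: yes, from the white queen on g8.
King squares — g7: attacked by Qg8; h7: attacked by Qg8; g8: attacked by Ph7.
Black has no legal moves → checkmate.

yes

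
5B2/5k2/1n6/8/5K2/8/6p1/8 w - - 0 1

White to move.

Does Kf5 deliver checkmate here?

no

After Kf5: black king on f7; in check: no.
Black is not in check, so this cannot be checkmate.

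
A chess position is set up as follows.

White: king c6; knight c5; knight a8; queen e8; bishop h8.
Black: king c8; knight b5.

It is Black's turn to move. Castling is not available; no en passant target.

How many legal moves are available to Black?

Black to move; king on c8.
In check: yes, from the white queen on e8.
Legal moves: none.
Count: 0.

0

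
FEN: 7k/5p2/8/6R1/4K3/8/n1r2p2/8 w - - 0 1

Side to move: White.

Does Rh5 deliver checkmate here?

no

After Rh5: black king on h8; in check: yes, from the white rook on h5.
Black has 2 legal replies: Kg8, Kg7.
In check but a legal move exists → not checkmate.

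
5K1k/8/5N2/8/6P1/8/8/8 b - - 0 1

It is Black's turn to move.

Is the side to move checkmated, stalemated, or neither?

stalemate

Black to move; black king on h8.
In check: no.
King squares — g7: attacked by Kf8; h7: attacked by Nf6; g8: attacked by Nf6.
Legal moves for Black: none.
Not in check and no legal moves → stalemate.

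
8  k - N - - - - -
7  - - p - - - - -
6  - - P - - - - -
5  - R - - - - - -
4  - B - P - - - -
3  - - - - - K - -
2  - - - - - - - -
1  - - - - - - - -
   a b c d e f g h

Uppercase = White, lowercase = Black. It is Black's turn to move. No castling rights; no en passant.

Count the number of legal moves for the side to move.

Black to move; king on a8.
In check: no.
Legal moves: none.
Count: 0.

0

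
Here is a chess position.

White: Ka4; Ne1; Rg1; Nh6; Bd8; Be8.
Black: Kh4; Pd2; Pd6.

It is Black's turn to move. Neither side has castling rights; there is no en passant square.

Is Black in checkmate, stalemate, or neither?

neither

Black to move; black king on h4.
In check: yes, from the white bishop on d8.
King squares — g3: attacked by Rg1; h3: available; g4: attacked by Rg1; g5: attacked by Rg1; h5: attacked by Be8.
Legal moves for Black: Kh3.
Black is in check but has 1 legal move → neither.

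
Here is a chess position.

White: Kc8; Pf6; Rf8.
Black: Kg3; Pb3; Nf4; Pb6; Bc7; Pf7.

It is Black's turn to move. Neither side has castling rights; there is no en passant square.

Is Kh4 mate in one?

After Kh4: white king on c8; in check: no.
White is not in check, so this cannot be checkmate.

no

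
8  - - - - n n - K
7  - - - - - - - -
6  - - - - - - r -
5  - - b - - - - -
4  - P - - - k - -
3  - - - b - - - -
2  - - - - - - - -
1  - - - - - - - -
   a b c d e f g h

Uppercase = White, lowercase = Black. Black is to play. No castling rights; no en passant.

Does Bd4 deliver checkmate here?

After Bd4: white king on h8; in check: yes, from the black bishop on d4.
King squares — g7: attacked by Bd4; h7: attacked by Nf8; g8: attacked by Rg6.
White has no legal moves → checkmate.

yes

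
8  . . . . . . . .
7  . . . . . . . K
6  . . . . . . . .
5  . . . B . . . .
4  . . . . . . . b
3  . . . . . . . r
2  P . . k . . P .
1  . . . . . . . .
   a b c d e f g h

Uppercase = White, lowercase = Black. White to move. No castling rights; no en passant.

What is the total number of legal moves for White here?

White to move; king on h7.
In check: no.
Legal moves: Kh8, Kg8, Kg7, Kh6, Kg6, Bg8, Ba8, Bf7, Bb7, Be6, Bc6, Be4, Bc4, Bf3, Bb3, gxh3, g3, a3, g4, a4.
Count: 20.

20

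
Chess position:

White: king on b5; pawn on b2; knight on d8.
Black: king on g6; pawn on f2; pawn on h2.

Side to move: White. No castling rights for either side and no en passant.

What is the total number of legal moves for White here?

White to move; king on b5.
In check: no.
Legal moves: Nf7, Nb7, Ne6, Nc6, Kc6, Kb6, Ka6, Kc5, Ka5, Kc4, Kb4, Ka4, b3, b4.
Count: 14.

14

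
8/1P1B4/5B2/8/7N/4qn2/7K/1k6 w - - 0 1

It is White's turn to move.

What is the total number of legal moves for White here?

5

White to move; king on h2.
In check: yes, from the black knight on f3.
Legal moves: Kh3, Kg3, Kg2, Kh1, Nxf3.
Count: 5.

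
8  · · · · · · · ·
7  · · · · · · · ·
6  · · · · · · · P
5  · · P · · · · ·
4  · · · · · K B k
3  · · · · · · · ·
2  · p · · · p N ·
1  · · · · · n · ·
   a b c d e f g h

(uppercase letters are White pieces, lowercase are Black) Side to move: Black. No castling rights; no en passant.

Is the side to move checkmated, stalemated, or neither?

Black to move; black king on h4.
In check: yes, from the white knight on g2.
King squares — g3: attacked by Kf4; h3: attacked by Bg4; g4: attacked by Kf4; g5: attacked by Kf4; h5: attacked by Bg4.
Legal moves for Black: none.
In check with no legal moves → checkmate.

checkmate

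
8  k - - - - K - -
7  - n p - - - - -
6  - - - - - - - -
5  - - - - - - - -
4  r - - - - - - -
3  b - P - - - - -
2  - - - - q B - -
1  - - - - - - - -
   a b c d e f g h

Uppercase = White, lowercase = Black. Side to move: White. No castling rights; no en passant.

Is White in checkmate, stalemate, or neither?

White to move; white king on f8.
In check: yes, from the black bishop on a3.
King squares — e7: attacked by Qe2; f7: available; g7: available; e8: attacked by Qe2; g8: available.
Legal moves for White: Kg8, Kg7, Kf7, Bc5.
White is in check but has 4 legal moves → neither.

neither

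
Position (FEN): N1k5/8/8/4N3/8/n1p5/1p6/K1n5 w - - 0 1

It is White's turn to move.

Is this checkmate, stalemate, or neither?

White to move; white king on a1.
In check: yes, from the black pawn on b2.
King squares — b1: attacked by Na3; a2: attacked by Nc1; b2: attacked by Pc3.
Legal moves for White: none.
In check with no legal moves → checkmate.

checkmate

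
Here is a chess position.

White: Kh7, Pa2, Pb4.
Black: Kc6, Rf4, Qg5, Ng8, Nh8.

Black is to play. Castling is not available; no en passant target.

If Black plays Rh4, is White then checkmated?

yes

After Rh4: white king on h7; in check: yes, from the black rook on h4.
King squares — g6: attacked by Qg5; h6: attacked by Rh4; g7: attacked by Qg5; g8: attacked by Qg5; h8: attacked by Rh4.
White has no legal moves → checkmate.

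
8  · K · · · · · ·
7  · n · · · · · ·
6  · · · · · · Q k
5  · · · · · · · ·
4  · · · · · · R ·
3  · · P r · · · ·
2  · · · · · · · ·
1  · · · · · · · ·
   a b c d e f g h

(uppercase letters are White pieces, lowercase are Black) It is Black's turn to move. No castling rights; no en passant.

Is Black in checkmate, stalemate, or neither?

checkmate

Black to move; black king on h6.
In check: yes, from the white queen on g6.
King squares — g5: attacked by Rg4; h5: attacked by Qg6; g6: attacked by Rg4; g7: attacked by Qg6; h7: attacked by Qg6.
Legal moves for Black: none.
In check with no legal moves → checkmate.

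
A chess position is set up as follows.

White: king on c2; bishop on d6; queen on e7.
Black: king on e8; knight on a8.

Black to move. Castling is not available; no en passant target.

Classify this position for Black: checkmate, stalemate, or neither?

Black to move; black king on e8.
In check: yes, from the white queen on e7.
King squares — d7: attacked by Qe7; e7: attacked by Bd6; f7: attacked by Qe7; d8: attacked by Qe7; f8: attacked by Qe7.
Legal moves for Black: none.
In check with no legal moves → checkmate.

checkmate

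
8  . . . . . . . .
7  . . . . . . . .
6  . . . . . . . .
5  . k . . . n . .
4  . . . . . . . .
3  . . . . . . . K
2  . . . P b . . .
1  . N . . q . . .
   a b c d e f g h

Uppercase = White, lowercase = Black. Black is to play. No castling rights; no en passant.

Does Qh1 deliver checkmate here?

After Qh1: white king on h3; in check: yes, from the black queen on h1.
King squares — g2: attacked by Qh1; h2: attacked by Qh1; g3: attacked by Nf5; g4: attacked by Be2; h4: attacked by Qh1.
White has no legal moves → checkmate.

yes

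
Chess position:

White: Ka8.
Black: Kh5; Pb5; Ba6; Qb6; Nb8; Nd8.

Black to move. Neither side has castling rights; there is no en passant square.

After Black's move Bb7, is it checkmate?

no

After Bb7: white king on a8; in check: yes, from the black bishop on b7.
White has 1 legal reply: Kxb8.
In check but a legal move exists → not checkmate.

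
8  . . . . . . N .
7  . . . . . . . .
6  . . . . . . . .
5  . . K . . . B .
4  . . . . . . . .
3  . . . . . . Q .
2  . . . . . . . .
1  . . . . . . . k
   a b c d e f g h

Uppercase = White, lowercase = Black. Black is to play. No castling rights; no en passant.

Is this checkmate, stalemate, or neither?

Black to move; black king on h1.
In check: no.
King squares — g1: attacked by Qg3; g2: attacked by Qg3; h2: attacked by Qg3.
Legal moves for Black: none.
Not in check and no legal moves → stalemate.

stalemate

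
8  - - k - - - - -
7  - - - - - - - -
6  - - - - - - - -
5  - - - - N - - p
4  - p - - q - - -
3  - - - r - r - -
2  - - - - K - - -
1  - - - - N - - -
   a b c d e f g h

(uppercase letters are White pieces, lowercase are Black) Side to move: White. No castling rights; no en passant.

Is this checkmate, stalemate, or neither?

checkmate

White to move; white king on e2.
In check: yes, from the black queen on e4.
King squares — d1: attacked by Rd3; e1: own knight; f1: attacked by Rf3; d2: attacked by Rd3; f2: attacked by Rf3; d3: attacked by Rf3; e3: attacked by Rd3; f3: attacked by Rd3.
Legal moves for White: none.
In check with no legal moves → checkmate.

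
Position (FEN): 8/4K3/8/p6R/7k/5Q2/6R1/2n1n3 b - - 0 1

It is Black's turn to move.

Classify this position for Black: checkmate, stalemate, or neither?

Black to move; black king on h4.
In check: yes, from the white rook on h5.
King squares — g3: attacked by Rg2; h3: attacked by Qf3; g4: attacked by Rg2; g5: attacked by Rg2; h5: attacked by Qf3.
Legal moves for Black: none.
In check with no legal moves → checkmate.

checkmate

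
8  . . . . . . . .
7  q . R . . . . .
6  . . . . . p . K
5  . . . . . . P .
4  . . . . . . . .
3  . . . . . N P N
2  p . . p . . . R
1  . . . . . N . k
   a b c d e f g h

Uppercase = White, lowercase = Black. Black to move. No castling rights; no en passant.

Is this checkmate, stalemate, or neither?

checkmate

Black to move; black king on h1.
In check: yes, from the white rook on h2.
King squares — g1: attacked by Nf3; g2: attacked by Rh2; h2: attacked by Nf1.
Legal moves for Black: none.
In check with no legal moves → checkmate.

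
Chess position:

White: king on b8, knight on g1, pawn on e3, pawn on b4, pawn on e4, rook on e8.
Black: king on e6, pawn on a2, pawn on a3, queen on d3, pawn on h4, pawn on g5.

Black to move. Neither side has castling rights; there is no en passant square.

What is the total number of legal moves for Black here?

Black to move; king on e6.
In check: yes, from the white rook on e8.
Legal moves: Kf7, Kd7, Kf6, Kd6.
Count: 4.

4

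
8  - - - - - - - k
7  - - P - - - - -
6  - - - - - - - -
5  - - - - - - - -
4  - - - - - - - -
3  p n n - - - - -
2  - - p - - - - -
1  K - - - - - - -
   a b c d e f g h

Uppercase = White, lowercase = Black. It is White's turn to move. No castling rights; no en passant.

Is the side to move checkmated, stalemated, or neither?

White to move; white king on a1.
In check: yes, from the black knight on b3.
King squares — b1: attacked by Pc2; a2: attacked by Nc3; b2: attacked by Pa3.
Legal moves for White: none.
In check with no legal moves → checkmate.

checkmate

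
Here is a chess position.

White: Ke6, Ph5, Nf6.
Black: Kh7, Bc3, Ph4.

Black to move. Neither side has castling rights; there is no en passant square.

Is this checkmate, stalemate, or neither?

neither

Black to move; black king on h7.
In check: yes, from the white knight on f6.
Legal moves for Black: Kh8, Kg7, Kh6, Bxf6.
Black is in check but has 4 legal moves → neither.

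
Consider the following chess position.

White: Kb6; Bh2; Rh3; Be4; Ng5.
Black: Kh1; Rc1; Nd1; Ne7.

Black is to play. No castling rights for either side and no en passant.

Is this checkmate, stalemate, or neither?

Black to move; black king on h1.
In check: yes, from the white bishop on e4.
King squares — g1: attacked by Bh2; g2: attacked by Be4; h2: attacked by Rh3.
Legal moves for Black: none.
In check with no legal moves → checkmate.

checkmate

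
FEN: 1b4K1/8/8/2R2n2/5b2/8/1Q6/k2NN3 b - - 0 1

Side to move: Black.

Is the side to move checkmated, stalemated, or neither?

Black to move; black king on a1.
In check: yes, from the white queen on b2.
King squares — b1: attacked by Qb2; a2: attacked by Qb2; b2: attacked by Nd1.
Legal moves for Black: none.
In check with no legal moves → checkmate.

checkmate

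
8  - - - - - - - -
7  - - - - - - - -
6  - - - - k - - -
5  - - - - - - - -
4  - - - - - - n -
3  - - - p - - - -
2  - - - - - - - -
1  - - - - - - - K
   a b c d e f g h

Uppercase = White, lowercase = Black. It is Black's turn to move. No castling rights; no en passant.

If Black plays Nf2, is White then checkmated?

no

After Nf2: white king on h1; in check: yes, from the black knight on f2.
White has 3 legal replies: Kh2, Kg2, Kg1.
In check but a legal move exists → not checkmate.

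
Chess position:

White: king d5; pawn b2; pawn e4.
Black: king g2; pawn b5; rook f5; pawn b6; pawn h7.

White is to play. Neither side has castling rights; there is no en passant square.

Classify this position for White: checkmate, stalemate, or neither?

White to move; white king on d5.
In check: yes, from the black rook on f5.
King squares — c4: attacked by Pb5; d4: available; e4: own pawn; c5: attacked by Rf5; e5: attacked by Rf5; c6: available; d6: available; e6: available.
Legal moves for White: Ke6, Kd6, Kc6, Kd4, exf5, e5.
White is in check but has 6 legal moves → neither.

neither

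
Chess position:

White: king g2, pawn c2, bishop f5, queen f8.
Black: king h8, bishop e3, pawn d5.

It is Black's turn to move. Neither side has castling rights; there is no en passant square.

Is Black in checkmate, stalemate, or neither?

Black to move; black king on h8.
In check: yes, from the white queen on f8.
King squares — g7: attacked by Qf8; h7: attacked by Bf5; g8: attacked by Qf8.
Legal moves for Black: none.
In check with no legal moves → checkmate.

checkmate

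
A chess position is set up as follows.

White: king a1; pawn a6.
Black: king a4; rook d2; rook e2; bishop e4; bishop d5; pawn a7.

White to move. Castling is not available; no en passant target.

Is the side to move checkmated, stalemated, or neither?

stalemate

White to move; white king on a1.
In check: no.
King squares — b1: attacked by Be4; a2: attacked by Rd2; b2: attacked by Rd2.
Legal moves for White: none.
Not in check and no legal moves → stalemate.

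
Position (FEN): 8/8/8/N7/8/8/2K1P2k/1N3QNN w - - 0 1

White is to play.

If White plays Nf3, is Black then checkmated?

After Nf3: black king on h2; in check: yes, from the white knight on f3.
King squares — g1: attacked by Qf1; h1: attacked by Qf1; g2: attacked by Qf1; g3: attacked by Nh1; h3: attacked by Qf1.
Black has no legal moves → checkmate.

yes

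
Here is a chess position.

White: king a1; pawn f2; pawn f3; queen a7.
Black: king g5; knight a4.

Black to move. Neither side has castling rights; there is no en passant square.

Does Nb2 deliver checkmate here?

After Nb2: white king on a1; in check: no.
White is not in check, so this cannot be checkmate.

no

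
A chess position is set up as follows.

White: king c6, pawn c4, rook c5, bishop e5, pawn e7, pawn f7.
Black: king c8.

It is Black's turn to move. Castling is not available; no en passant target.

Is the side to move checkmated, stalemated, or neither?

Black to move; black king on c8.
In check: no.
King squares — b7: attacked by Kc6; c7: attacked by Be5; d7: attacked by Kc6; b8: attacked by Be5; d8: attacked by Pe7.
Legal moves for Black: none.
Not in check and no legal moves → stalemate.

stalemate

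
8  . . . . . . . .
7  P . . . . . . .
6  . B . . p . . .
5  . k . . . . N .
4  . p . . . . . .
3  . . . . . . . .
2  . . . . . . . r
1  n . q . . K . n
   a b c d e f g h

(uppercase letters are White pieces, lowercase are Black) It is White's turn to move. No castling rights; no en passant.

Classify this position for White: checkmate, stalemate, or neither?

checkmate

White to move; white king on f1.
In check: yes, from the black queen on c1.
King squares — e1: attacked by Qc1; g1: attacked by Qc1; e2: attacked by Rh2; f2: attacked by Nh1; g2: attacked by Rh2.
Legal moves for White: none.
In check with no legal moves → checkmate.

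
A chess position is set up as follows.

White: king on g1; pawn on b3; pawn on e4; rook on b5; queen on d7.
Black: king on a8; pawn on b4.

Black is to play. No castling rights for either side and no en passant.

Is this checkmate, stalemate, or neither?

stalemate

Black to move; black king on a8.
In check: no.
King squares — a7: attacked by Qd7; b7: attacked by Rb5; b8: attacked by Rb5.
Legal moves for Black: none.
Not in check and no legal moves → stalemate.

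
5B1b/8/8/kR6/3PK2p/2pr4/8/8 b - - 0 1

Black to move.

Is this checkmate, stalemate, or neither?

Black to move; black king on a5.
In check: yes, from the white rook on b5.
Legal moves for Black: Ka6, Kxb5, Ka4.
Black is in check but has 3 legal moves → neither.

neither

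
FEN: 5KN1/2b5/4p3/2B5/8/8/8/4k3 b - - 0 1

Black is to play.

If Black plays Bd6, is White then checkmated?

no

After Bd6: white king on f8; in check: yes, from the black bishop on d6.
White has 5 legal replies: Ke8, Kg7, Kf7, Ne7, Bxd6.
In check but a legal move exists → not checkmate.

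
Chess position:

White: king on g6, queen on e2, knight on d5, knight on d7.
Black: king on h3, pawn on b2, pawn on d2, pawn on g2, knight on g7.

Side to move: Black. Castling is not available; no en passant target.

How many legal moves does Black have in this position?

Black to move; king on h3.
In check: no.
Legal moves: Ne8, Ne6, Nh5, Nf5, Kh4, Kg3, Kh2, g1=Q+, g1=R+, g1=B, g1=N, d1=Q, d1=R, d1=B, d1=N, b1=Q+, b1=R, b1=B+, b1=N.
Count: 19.

19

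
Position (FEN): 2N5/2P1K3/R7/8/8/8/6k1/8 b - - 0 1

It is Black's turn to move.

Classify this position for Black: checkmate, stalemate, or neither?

Black to move; black king on g2.
In check: no.
Legal moves for Black: Kh3, Kg3, Kf3, Kh2, Kf2, Kh1, Kg1, Kf1.
Black has 8 legal moves and is not in check → neither.

neither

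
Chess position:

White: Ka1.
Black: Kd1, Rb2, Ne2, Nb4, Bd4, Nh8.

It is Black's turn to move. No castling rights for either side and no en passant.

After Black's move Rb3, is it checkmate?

After Rb3: white king on a1; in check: yes, from the black bishop on d4.
King squares — b1: attacked by Rb3; a2: attacked by Nb4; b2: attacked by Rb3.
White has no legal moves → checkmate.

yes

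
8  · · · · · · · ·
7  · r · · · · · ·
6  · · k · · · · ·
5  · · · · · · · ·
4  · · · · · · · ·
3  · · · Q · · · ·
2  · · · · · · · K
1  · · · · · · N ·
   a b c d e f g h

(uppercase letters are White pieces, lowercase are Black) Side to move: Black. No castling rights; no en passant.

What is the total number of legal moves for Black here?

17

Black to move; king on c6.
In check: no.
Legal moves: Rb8, Rh7+, Rg7, Rf7, Re7, Rd7, Rc7, Ra7, Rb6, Rb5, Rb4, Rb3, Rb2+, Rb1, Kc7, Kb6, Kc5.
Count: 17.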